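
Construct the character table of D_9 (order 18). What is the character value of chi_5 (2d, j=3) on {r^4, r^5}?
Conjugacy classes: {e} of size 1, {r^1, r^8} of size 2, {r^2, r^7} of size 2, {r^3, r^6} of size 2, {r^4, r^5} of size 2, {s, sr, ..., sr^8} of size 9.
Character table:
  irrep \ class              {e} (size 1)  {r^1, r^8} (size 2)  {r^2, r^7} (size 2)  {r^3, r^6} (size 2)  {r^4, r^5} (size 2)  {s, sr, ..., sr^8} (size 9)
  chi_1 (triv)               1             1                    1                    1                    1                    1                          
  chi_2 (sign: r->1, s->-1)  1             1                    1                    1                    1                    -1                         
  chi_3 (2d, j=1)            2             2*cos(2*pi/9)        2*cos(4*pi/9)        -1                   -2*cos(pi/9)         0                          
  chi_4 (2d, j=2)            2             2*cos(4*pi/9)        -2*cos(pi/9)         -1                   2*cos(2*pi/9)        0                          
  chi_5 (2d, j=3)            2             -1                   -1                   2                    -1                   0                          
  chi_6 (2d, j=4)            2             -2*cos(pi/9)         2*cos(2*pi/9)        -1                   2*cos(4*pi/9)        0                          

Spot check: chi_5 (2d, j=3) on {r^4, r^5} = -1.

Argument: D_9 has order 2*9 = 18 with 6 conjugacy classes, hence 6 irreducibles. Sum of squared dims 1 + 1 + 4 + 4 + 4 + 4 = 18 = |G|. Linear characters come from the abelianisation; the 2-dimensional irreps have character r^k -> 2*cos(2*pi*j*k/9), reflections -> 0.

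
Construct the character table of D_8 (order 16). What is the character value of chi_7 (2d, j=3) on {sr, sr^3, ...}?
Conjugacy classes: {e} of size 1, {r^4} of size 1, {r^1, r^7} of size 2, {r^2, r^6} of size 2, {r^3, r^5} of size 2, {s, sr^2, ...} of size 4, {sr, sr^3, ...} of size 4.
Character table:
  irrep \ class              {e} (size 1)  {r^4} (size 1)  {r^1, r^7} (size 2)  {r^2, r^6} (size 2)  {r^3, r^5} (size 2)  {s, sr^2, ...} (size 4)  {sr, sr^3, ...} (size 4)
  chi_1 (triv)               1             1               1                    1                    1                    1                        1                       
  chi_2 (sign: r->1, s->-1)  1             1               1                    1                    1                    -1                       -1                      
  chi_3 (r->-1, s->1)        1             1               -1                   1                    -1                   1                        -1                      
  chi_4 (r->-1, s->-1)       1             1               -1                   1                    -1                   -1                       1                       
  chi_5 (2d, j=1)            2             -2              sqrt(2)              0                    -sqrt(2)             0                        0                       
  chi_6 (2d, j=2)            2             2               0                    -2                   0                    0                        0                       
  chi_7 (2d, j=3)            2             -2              -sqrt(2)             0                    sqrt(2)              0                        0                       

Spot check: chi_7 (2d, j=3) on {sr, sr^3, ...} = 0.

Reasoning: D_8 has order 2*8 = 16 with 7 conjugacy classes, hence 7 irreducibles. Sum of squared dims 1 + 1 + 1 + 1 + 4 + 4 + 4 = 16 = |G|. Linear characters come from the abelianisation; the 2-dimensional irreps have character r^k -> 2*cos(2*pi*j*k/8), reflections -> 0.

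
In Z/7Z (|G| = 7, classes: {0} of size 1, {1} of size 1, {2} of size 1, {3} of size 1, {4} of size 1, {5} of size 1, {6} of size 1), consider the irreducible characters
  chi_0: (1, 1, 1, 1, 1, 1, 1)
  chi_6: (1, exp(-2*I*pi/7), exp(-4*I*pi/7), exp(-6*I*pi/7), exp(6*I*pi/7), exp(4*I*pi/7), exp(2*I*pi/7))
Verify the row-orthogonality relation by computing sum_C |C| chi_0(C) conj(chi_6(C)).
Sum = 0; so <chi_0, chi_6> = 0 (distinct irreducibles are orthogonal).

Details: Compute term by term over conjugacy classes (|C| * chi_0(C) * conj(chi_6(C))):
  1*(1)*conj(1) + 1*(1)*conj(exp(-2*I*pi/7)) + 1*(1)*conj(exp(-4*I*pi/7)) + 1*(1)*conj(exp(-6*I*pi/7)) + 1*(1)*conj(exp(6*I*pi/7)) + 1*(1)*conj(exp(4*I*pi/7)) + 1*(1)*conj(exp(2*I*pi/7))
  = (1) + (exp(2*I*pi/7)) + (exp(4*I*pi/7)) + (exp(6*I*pi/7)) + (exp(-6*I*pi/7)) + (exp(-4*I*pi/7)) + (exp(-2*I*pi/7))
  = 0.
(Exp terms are combined using exp(i*s)*conj(exp(i*t)) = exp(i*(s-t)), and sums of them are collapsed using the identity that for every m > 1 the m distinct m-th roots of unity sum to 0, e.g. 1 + exp(2*I*pi/3) + exp(-2*I*pi/3) = 0.)
Dividing by |G| = 7 gives 0/7 = 0, matching the row-orthogonality relation <chi_0, chi_6> = [chi_0 = chi_6].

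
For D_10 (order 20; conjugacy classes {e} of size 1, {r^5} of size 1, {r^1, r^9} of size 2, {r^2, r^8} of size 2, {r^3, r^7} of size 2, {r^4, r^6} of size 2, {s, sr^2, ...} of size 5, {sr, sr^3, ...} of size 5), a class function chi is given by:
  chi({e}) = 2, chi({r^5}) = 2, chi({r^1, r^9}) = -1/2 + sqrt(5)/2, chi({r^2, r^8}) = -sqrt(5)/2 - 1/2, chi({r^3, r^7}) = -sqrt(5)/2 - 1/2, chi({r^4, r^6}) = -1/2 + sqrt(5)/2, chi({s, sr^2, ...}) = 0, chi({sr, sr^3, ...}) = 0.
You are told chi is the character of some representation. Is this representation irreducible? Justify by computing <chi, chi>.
Irreducible: <chi, chi> = 1.

Derivation: <chi, chi> = (1/|G|) sum_C |C| * |chi(C)|^2 = (1/20)[1*|2|^2 + 1*|2|^2 + 2*|-1/2 + sqrt(5)/2|^2 + 2*|-sqrt(5)/2 - 1/2|^2 + 2*|-sqrt(5)/2 - 1/2|^2 + 2*|-1/2 + sqrt(5)/2|^2 + 5*|0|^2 + 5*|0|^2]
  = (1/20)[(4) + (4) + (3 - sqrt(5)) + (sqrt(5) + 3) + (sqrt(5) + 3) + (3 - sqrt(5)) + (0) + (0)] = 20/20 = 1.
A character is irreducible iff <chi, chi> = 1, so this representation is irreducible.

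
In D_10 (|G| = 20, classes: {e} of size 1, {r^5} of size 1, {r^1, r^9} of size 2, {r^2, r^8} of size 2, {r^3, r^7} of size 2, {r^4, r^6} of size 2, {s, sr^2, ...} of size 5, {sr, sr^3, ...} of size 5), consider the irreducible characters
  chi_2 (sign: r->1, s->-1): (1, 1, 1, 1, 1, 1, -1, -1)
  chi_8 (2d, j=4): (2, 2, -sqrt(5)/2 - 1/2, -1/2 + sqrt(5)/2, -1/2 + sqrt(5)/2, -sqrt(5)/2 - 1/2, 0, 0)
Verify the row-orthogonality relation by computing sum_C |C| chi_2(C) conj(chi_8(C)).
Sum = 0; so <chi_2, chi_8> = 0 (distinct irreducibles are orthogonal).

Solution. Compute term by term over conjugacy classes (|C| * chi_2(C) * conj(chi_8(C))):
  1*(1)*conj(2) + 1*(1)*conj(2) + 2*(1)*conj(-sqrt(5)/2 - 1/2) + 2*(1)*conj(-1/2 + sqrt(5)/2) + 2*(1)*conj(-1/2 + sqrt(5)/2) + 2*(1)*conj(-sqrt(5)/2 - 1/2) + 5*(-1)*conj(0) + 5*(-1)*conj(0)
  = (2) + (2) + (-sqrt(5) - 1) + (-1 + sqrt(5)) + (-1 + sqrt(5)) + (-sqrt(5) - 1) + (0) + (0)
  = 0.
Dividing by |G| = 20 gives 0/20 = 0, matching the row-orthogonality relation <chi_2, chi_8> = [chi_2 = chi_8].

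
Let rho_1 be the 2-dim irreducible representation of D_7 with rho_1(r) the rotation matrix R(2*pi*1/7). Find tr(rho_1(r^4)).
chi_{rho_1}(r^4) = 2*cos(2*pi*1*4/7) = -2*cos(pi/7)

Reasoning: rho_1(r^4) is rotation by angle 2*pi*1*4/7, whose trace is 2*cos(2*pi*1*4/7) = -2*cos(pi/7).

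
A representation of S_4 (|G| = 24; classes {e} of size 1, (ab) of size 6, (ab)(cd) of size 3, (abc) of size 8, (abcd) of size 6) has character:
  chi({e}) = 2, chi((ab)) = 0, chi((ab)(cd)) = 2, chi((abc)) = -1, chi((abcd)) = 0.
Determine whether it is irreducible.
Irreducible: <chi, chi> = 1.

Proof sketch: <chi, chi> = (1/|G|) sum_C |C| * |chi(C)|^2 = (1/24)[1*|2|^2 + 6*|0|^2 + 3*|2|^2 + 8*|-1|^2 + 6*|0|^2]
  = (1/24)[(4) + (0) + (12) + (8) + (0)] = 24/24 = 1.
A character is irreducible iff <chi, chi> = 1, so this representation is irreducible.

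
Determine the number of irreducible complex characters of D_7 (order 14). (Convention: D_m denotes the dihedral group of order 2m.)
5

Why: The number of irreducible complex representations of a finite group equals its number of conjugacy classes. D_7 has 5 conjugacy classes ((n+3)/2 for n odd), so D_7 (order 14) has exactly 5 irreducible complex representations.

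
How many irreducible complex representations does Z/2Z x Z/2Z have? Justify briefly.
4

Explanation: The number of irreducible complex representations of a finite group equals its number of conjugacy classes. Z/2Z x Z/2Z is abelian of order 4, so every element is its own conjugacy class: 4 classes, so Z/2Z x Z/2Z (order 4) has exactly 4 irreducible complex representations.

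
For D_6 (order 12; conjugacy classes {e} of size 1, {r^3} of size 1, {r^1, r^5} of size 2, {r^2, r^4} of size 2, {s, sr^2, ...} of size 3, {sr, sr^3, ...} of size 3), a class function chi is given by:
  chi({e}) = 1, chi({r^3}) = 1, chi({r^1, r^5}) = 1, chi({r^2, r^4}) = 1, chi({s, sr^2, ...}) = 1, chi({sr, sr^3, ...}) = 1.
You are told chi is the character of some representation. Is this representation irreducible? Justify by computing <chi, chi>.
Irreducible: <chi, chi> = 1.

Justification: <chi, chi> = (1/|G|) sum_C |C| * |chi(C)|^2 = (1/12)[1*|1|^2 + 1*|1|^2 + 2*|1|^2 + 2*|1|^2 + 3*|1|^2 + 3*|1|^2]
  = (1/12)[(1) + (1) + (2) + (2) + (3) + (3)] = 12/12 = 1.
A character is irreducible iff <chi, chi> = 1, so this representation is irreducible.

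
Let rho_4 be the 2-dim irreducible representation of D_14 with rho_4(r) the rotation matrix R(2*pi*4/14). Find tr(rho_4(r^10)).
chi_{rho_4}(r^10) = 2*cos(2*pi*4*10/14) = 2*cos(2*pi/7)

Working: rho_4(r^10) is rotation by angle 2*pi*4*10/14, whose trace is 2*cos(2*pi*4*10/14) = 2*cos(2*pi/7).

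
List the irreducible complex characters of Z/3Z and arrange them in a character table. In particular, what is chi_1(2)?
Character table of Z/3Z (irreps indexed chi_0,...,chi_2 with chi_k(m) = zeta_3^(k*m), zeta_3 = exp(2*pi*i/3)):
  irrep \ class  {0} (size 1)  {1} (size 1)    {2} (size 1)  
  chi_0          1             1               1             
  chi_1          1             exp(2*I*pi/3)   exp(-2*I*pi/3)
  chi_2          1             exp(-2*I*pi/3)  exp(2*I*pi/3) 

Spot check: chi_1(2) = zeta_3^(1*2) = zeta_3^2 = exp(-2*I*pi/3).

Derivation: Z/3Z is abelian, so all 3 irreducible complex representations are 1-dimensional. They are given by chi_k(m) = zeta_3^(k*m) for k = 0,...,2. Row orthogonality: sum_m chi_k(m) conj(chi_l(m)) = 3 * [k = l].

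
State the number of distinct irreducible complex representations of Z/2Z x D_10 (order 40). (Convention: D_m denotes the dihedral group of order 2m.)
16

Solution. The number of irreducible complex representations of a finite group equals its number of conjugacy classes. For a direct product, #classes(G x H) = #classes(G) * #classes(H). Z/2Z has 2 classes (abelian), D_10 has 8 classes, so 2 * 8 = 16, so Z/2Z x D_10 (order 40) has exactly 16 irreducible complex representations.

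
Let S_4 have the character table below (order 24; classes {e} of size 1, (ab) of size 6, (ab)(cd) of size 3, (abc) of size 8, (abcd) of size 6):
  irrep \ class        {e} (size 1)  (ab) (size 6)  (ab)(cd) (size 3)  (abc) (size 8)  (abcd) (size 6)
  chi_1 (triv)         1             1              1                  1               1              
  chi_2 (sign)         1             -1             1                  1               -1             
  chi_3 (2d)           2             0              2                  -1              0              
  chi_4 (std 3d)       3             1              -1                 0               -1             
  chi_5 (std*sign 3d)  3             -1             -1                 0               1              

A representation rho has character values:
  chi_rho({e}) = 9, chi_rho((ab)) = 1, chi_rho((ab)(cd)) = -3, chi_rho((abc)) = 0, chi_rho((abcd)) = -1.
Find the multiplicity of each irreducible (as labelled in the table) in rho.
Multiplicities: chi_1: 0, chi_2: 0, chi_3: 0, chi_4: 2, chi_5: 1.

Details: Use <chi_rho, chi> = (1/|G|) sum_C |C| * chi_rho(C) * conj(chi(C)) with |G| = 24 for each irreducible chi in the table:
  <chi_rho, chi_1> = (1/24)[1*(9)*conj(1) + 6*(1)*conj(1) + 3*(-3)*conj(1) + 8*(0)*conj(1) + 6*(-1)*conj(1)]
      = (1/24)[(9) + (6) + (-9) + (0) + (-6)] = 0/24 = 0
  <chi_rho, chi_2> = (1/24)[1*(9)*conj(1) + 6*(1)*conj(-1) + 3*(-3)*conj(1) + 8*(0)*conj(1) + 6*(-1)*conj(-1)]
      = (1/24)[(9) + (-6) + (-9) + (0) + (6)] = 0/24 = 0
  <chi_rho, chi_3> = (1/24)[1*(9)*conj(2) + 6*(1)*conj(0) + 3*(-3)*conj(2) + 8*(0)*conj(-1) + 6*(-1)*conj(0)]
      = (1/24)[(18) + (0) + (-18) + (0) + (0)] = 0/24 = 0
  <chi_rho, chi_4> = (1/24)[1*(9)*conj(3) + 6*(1)*conj(1) + 3*(-3)*conj(-1) + 8*(0)*conj(0) + 6*(-1)*conj(-1)]
      = (1/24)[(27) + (6) + (9) + (0) + (6)] = 48/24 = 2
  <chi_rho, chi_5> = (1/24)[1*(9)*conj(3) + 6*(1)*conj(-1) + 3*(-3)*conj(-1) + 8*(0)*conj(0) + 6*(-1)*conj(1)]
      = (1/24)[(27) + (-6) + (9) + (0) + (-6)] = 24/24 = 1
Dimension check: dim(rho) = sum (mult * dim) = 0*1 + 0*1 + 0*2 + 2*3 + 1*3 = 9 = chi_rho(e) = 9.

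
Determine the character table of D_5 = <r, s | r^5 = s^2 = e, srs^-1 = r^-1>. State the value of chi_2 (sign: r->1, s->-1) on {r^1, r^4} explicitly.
Conjugacy classes: {e} of size 1, {r^1, r^4} of size 2, {r^2, r^3} of size 2, {s, sr, ..., sr^4} of size 5.
Character table:
  irrep \ class              {e} (size 1)  {r^1, r^4} (size 2)  {r^2, r^3} (size 2)  {s, sr, ..., sr^4} (size 5)
  chi_1 (triv)               1             1                    1                    1                          
  chi_2 (sign: r->1, s->-1)  1             1                    1                    -1                         
  chi_3 (2d, j=1)            2             -1/2 + sqrt(5)/2     -sqrt(5)/2 - 1/2     0                          
  chi_4 (2d, j=2)            2             -sqrt(5)/2 - 1/2     -1/2 + sqrt(5)/2     0                          

Spot check: chi_2 (sign: r->1, s->-1) on {r^1, r^4} = 1.

Derivation: D_5 has order 2*5 = 10 with 4 conjugacy classes, hence 4 irreducibles. Sum of squared dims 1 + 1 + 4 + 4 = 10 = |G|. Linear characters come from the abelianisation; the 2-dimensional irreps have character r^k -> 2*cos(2*pi*j*k/5), reflections -> 0.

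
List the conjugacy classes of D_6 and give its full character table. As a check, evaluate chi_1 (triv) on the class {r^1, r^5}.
Conjugacy classes: {e} of size 1, {r^3} of size 1, {r^1, r^5} of size 2, {r^2, r^4} of size 2, {s, sr^2, ...} of size 3, {sr, sr^3, ...} of size 3.
Character table:
  irrep \ class              {e} (size 1)  {r^3} (size 1)  {r^1, r^5} (size 2)  {r^2, r^4} (size 2)  {s, sr^2, ...} (size 3)  {sr, sr^3, ...} (size 3)
  chi_1 (triv)               1             1               1                    1                    1                        1                       
  chi_2 (sign: r->1, s->-1)  1             1               1                    1                    -1                       -1                      
  chi_3 (r->-1, s->1)        1             -1              -1                   1                    1                        -1                      
  chi_4 (r->-1, s->-1)       1             -1              -1                   1                    -1                       1                       
  chi_5 (2d, j=1)            2             -2              1                    -1                   0                        0                       
  chi_6 (2d, j=2)            2             2               -1                   -1                   0                        0                       

Spot check: chi_1 (triv) on {r^1, r^5} = 1.

D_6 has order 2*6 = 12 with 6 conjugacy classes, hence 6 irreducibles. Sum of squared dims 1 + 1 + 1 + 1 + 4 + 4 = 12 = |G|. Linear characters come from the abelianisation; the 2-dimensional irreps have character r^k -> 2*cos(2*pi*j*k/6), reflections -> 0.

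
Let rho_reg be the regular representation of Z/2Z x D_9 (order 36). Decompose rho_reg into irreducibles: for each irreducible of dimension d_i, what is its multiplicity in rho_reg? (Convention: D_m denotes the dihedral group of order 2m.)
Each irreducible V_i of dimension d_i appears with multiplicity d_i, i.e. rho_reg = (direct sum over all irreducibles V_i) d_i V_i. The irreducible dimensions for Z/2Z x D_9 are 1, 1, 1, 1, 2, 2, 2, 2, 2, 2, 2, 2: 4 irreducibles of dimension 1, each with multiplicity 1; 8 irreducibles of dimension 2, each with multiplicity 2. Total dimension 4*1*1 + 8*2*2 = 36 = |G|.

Explanation: General theorem: in the regular representation of a finite group G, each irreducible appears with multiplicity equal to its dimension. Check: dim(rho_reg) = sum d_i^2 = 1 + 1 + 1 + 1 + 4 + 4 + 4 + 4 + 4 + 4 + 4 + 4 = 36 = |G|.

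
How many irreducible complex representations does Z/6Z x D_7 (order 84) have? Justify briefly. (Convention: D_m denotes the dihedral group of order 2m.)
30

The number of irreducible complex representations of a finite group equals its number of conjugacy classes. For a direct product, #classes(G x H) = #classes(G) * #classes(H). Z/6Z has 6 classes (abelian), D_7 has 5 classes, so 6 * 5 = 30, so Z/6Z x D_7 (order 84) has exactly 30 irreducible complex representations.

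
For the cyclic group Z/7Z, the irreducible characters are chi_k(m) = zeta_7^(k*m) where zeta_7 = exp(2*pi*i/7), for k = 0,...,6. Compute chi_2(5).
chi_2(5) = zeta_7^10 = exp(6*I*pi/7)

Working: chi_2(5) = zeta_7^(2*5) = zeta_7^10. Since zeta_7^7 = 1, this equals zeta_7^3 = exp(2*pi*i*3/7) = exp(6*I*pi/7).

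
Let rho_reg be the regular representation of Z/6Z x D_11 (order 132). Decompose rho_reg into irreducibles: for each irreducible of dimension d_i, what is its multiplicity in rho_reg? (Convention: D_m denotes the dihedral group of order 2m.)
Each irreducible V_i of dimension d_i appears with multiplicity d_i, i.e. rho_reg = (direct sum over all irreducibles V_i) d_i V_i. The irreducible dimensions for Z/6Z x D_11 are 1, 1, 1, 1, 1, 1, 1, 1, 1, 1, 1, 1, 2, 2, 2, 2, 2, 2, 2, 2, 2, 2, 2, 2, 2, 2, 2, 2, 2, 2, 2, 2, 2, 2, 2, 2, 2, 2, 2, 2, 2, 2: 12 irreducibles of dimension 1, each with multiplicity 1; 30 irreducibles of dimension 2, each with multiplicity 2. Total dimension 12*1*1 + 30*2*2 = 132 = |G|.

Derivation: General theorem: in the regular representation of a finite group G, each irreducible appears with multiplicity equal to its dimension. Check: dim(rho_reg) = sum d_i^2 = 1 + 1 + 1 + 1 + 1 + 1 + 1 + 1 + 1 + 1 + 1 + 1 + 4 + 4 + 4 + 4 + 4 + 4 + 4 + 4 + 4 + 4 + 4 + 4 + 4 + 4 + 4 + 4 + 4 + 4 + 4 + 4 + 4 + 4 + 4 + 4 + 4 + 4 + 4 + 4 + 4 + 4 = 132 = |G|.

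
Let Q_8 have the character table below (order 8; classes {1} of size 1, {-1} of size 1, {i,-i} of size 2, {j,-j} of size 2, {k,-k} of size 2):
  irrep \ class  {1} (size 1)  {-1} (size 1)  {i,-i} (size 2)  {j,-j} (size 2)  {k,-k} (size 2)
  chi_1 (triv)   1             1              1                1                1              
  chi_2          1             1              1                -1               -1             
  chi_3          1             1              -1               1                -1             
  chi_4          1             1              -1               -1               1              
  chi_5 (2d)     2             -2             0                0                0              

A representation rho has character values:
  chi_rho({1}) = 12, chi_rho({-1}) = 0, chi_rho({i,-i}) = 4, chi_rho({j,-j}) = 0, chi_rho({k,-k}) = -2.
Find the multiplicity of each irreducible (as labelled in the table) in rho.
Multiplicities: chi_1: 2, chi_2: 3, chi_3: 1, chi_4: 0, chi_5: 3.

Justification: Use <chi_rho, chi> = (1/|G|) sum_C |C| * chi_rho(C) * conj(chi(C)) with |G| = 8 for each irreducible chi in the table:
  <chi_rho, chi_1> = (1/8)[1*(12)*conj(1) + 1*(0)*conj(1) + 2*(4)*conj(1) + 2*(0)*conj(1) + 2*(-2)*conj(1)]
      = (1/8)[(12) + (0) + (8) + (0) + (-4)] = 16/8 = 2
  <chi_rho, chi_2> = (1/8)[1*(12)*conj(1) + 1*(0)*conj(1) + 2*(4)*conj(1) + 2*(0)*conj(-1) + 2*(-2)*conj(-1)]
      = (1/8)[(12) + (0) + (8) + (0) + (4)] = 24/8 = 3
  <chi_rho, chi_3> = (1/8)[1*(12)*conj(1) + 1*(0)*conj(1) + 2*(4)*conj(-1) + 2*(0)*conj(1) + 2*(-2)*conj(-1)]
      = (1/8)[(12) + (0) + (-8) + (0) + (4)] = 8/8 = 1
  <chi_rho, chi_4> = (1/8)[1*(12)*conj(1) + 1*(0)*conj(1) + 2*(4)*conj(-1) + 2*(0)*conj(-1) + 2*(-2)*conj(1)]
      = (1/8)[(12) + (0) + (-8) + (0) + (-4)] = 0/8 = 0
  <chi_rho, chi_5> = (1/8)[1*(12)*conj(2) + 1*(0)*conj(-2) + 2*(4)*conj(0) + 2*(0)*conj(0) + 2*(-2)*conj(0)]
      = (1/8)[(24) + (0) + (0) + (0) + (0)] = 24/8 = 3
Dimension check: dim(rho) = sum (mult * dim) = 2*1 + 3*1 + 1*1 + 0*1 + 3*2 = 12 = chi_rho(e) = 12.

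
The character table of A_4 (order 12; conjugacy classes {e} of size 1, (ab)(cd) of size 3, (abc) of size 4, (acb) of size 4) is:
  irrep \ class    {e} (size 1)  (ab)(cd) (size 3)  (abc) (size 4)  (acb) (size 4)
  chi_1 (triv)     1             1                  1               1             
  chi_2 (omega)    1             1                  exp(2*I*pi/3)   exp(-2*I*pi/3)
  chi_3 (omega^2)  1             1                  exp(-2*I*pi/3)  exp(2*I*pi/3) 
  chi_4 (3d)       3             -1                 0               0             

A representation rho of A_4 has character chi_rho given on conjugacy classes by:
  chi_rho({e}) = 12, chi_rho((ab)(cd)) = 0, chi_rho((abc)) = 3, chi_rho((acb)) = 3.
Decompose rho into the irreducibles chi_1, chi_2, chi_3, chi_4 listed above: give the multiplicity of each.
Multiplicities: chi_1: 3, chi_2: 0, chi_3: 0, chi_4: 3.

Details: Use <chi_rho, chi> = (1/|G|) sum_C |C| * chi_rho(C) * conj(chi(C)) with |G| = 12 for each irreducible chi in the table:
  <chi_rho, chi_1> = (1/12)[1*(12)*conj(1) + 3*(0)*conj(1) + 4*(3)*conj(1) + 4*(3)*conj(1)]
      = (1/12)[(12) + (0) + (12) + (12)] = 36/12 = 3
  <chi_rho, chi_2> = (1/12)[1*(12)*conj(1) + 3*(0)*conj(1) + 4*(3)*conj(exp(2*I*pi/3)) + 4*(3)*conj(exp(-2*I*pi/3))]
      = (1/12)[(12) + (0) + (12*exp(-2*I*pi/3)) + (12*exp(2*I*pi/3))] = 0/12 = 0
  <chi_rho, chi_3> = (1/12)[1*(12)*conj(1) + 3*(0)*conj(1) + 4*(3)*conj(exp(-2*I*pi/3)) + 4*(3)*conj(exp(2*I*pi/3))]
      = (1/12)[(12) + (0) + (12*exp(2*I*pi/3)) + (12*exp(-2*I*pi/3))] = 0/12 = 0
  <chi_rho, chi_4> = (1/12)[1*(12)*conj(3) + 3*(0)*conj(-1) + 4*(3)*conj(0) + 4*(3)*conj(0)]
      = (1/12)[(36) + (0) + (0) + (0)] = 36/12 = 3
(Exp terms are combined using exp(i*s)*conj(exp(i*t)) = exp(i*(s-t)), and sums of them are collapsed using the identity that for every m > 1 the m distinct m-th roots of unity sum to 0, e.g. 1 + exp(2*I*pi/3) + exp(-2*I*pi/3) = 0.)
Dimension check: dim(rho) = sum (mult * dim) = 3*1 + 0*1 + 0*1 + 3*3 = 12 = chi_rho(e) = 12.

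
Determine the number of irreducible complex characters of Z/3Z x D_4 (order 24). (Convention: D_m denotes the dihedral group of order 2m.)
15

Proof sketch: The number of irreducible complex representations of a finite group equals its number of conjugacy classes. For a direct product, #classes(G x H) = #classes(G) * #classes(H). Z/3Z has 3 classes (abelian), D_4 has 5 classes, so 3 * 5 = 15, so Z/3Z x D_4 (order 24) has exactly 15 irreducible complex representations.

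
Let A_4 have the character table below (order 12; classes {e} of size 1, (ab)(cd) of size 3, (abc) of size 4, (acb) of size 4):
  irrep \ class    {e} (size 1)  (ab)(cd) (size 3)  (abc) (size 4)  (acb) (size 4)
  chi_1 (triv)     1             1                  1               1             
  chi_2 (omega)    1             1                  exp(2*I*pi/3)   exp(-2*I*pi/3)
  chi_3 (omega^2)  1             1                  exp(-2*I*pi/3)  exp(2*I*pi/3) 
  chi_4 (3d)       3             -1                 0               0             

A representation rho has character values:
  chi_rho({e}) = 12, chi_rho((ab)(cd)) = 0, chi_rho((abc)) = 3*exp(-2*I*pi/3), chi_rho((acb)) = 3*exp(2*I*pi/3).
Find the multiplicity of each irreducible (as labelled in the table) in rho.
Multiplicities: chi_1: 0, chi_2: 0, chi_3: 3, chi_4: 3.

Working: Use <chi_rho, chi> = (1/|G|) sum_C |C| * chi_rho(C) * conj(chi(C)) with |G| = 12 for each irreducible chi in the table:
  <chi_rho, chi_1> = (1/12)[1*(12)*conj(1) + 3*(0)*conj(1) + 4*(3*exp(-2*I*pi/3))*conj(1) + 4*(3*exp(2*I*pi/3))*conj(1)]
      = (1/12)[(12) + (0) + (12*exp(-2*I*pi/3)) + (12*exp(2*I*pi/3))] = 0/12 = 0
  <chi_rho, chi_2> = (1/12)[1*(12)*conj(1) + 3*(0)*conj(1) + 4*(3*exp(-2*I*pi/3))*conj(exp(2*I*pi/3)) + 4*(3*exp(2*I*pi/3))*conj(exp(-2*I*pi/3))]
      = (1/12)[(12) + (0) + (12*exp(2*I*pi/3)) + (12*exp(-2*I*pi/3))] = 0/12 = 0
  <chi_rho, chi_3> = (1/12)[1*(12)*conj(1) + 3*(0)*conj(1) + 4*(3*exp(-2*I*pi/3))*conj(exp(-2*I*pi/3)) + 4*(3*exp(2*I*pi/3))*conj(exp(2*I*pi/3))]
      = (1/12)[(12) + (0) + (12) + (12)] = 36/12 = 3
  <chi_rho, chi_4> = (1/12)[1*(12)*conj(3) + 3*(0)*conj(-1) + 4*(3*exp(-2*I*pi/3))*conj(0) + 4*(3*exp(2*I*pi/3))*conj(0)]
      = (1/12)[(36) + (0) + (0) + (0)] = 36/12 = 3
(Exp terms are combined using exp(i*s)*conj(exp(i*t)) = exp(i*(s-t)), and sums of them are collapsed using the identity that for every m > 1 the m distinct m-th roots of unity sum to 0, e.g. 1 + exp(2*I*pi/3) + exp(-2*I*pi/3) = 0.)
Dimension check: dim(rho) = sum (mult * dim) = 0*1 + 0*1 + 3*1 + 3*3 = 12 = chi_rho(e) = 12.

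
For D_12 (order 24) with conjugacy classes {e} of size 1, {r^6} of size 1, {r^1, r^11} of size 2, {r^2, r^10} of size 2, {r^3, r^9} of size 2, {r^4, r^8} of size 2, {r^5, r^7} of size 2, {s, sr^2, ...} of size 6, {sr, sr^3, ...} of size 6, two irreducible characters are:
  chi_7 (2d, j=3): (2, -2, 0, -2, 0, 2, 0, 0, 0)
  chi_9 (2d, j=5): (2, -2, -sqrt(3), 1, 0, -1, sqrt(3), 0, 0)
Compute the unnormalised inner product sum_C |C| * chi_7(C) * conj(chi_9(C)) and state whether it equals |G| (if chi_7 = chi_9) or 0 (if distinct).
Sum = 0; so <chi_7, chi_9> = 0 (distinct irreducibles are orthogonal).

Proof sketch: Compute term by term over conjugacy classes (|C| * chi_7(C) * conj(chi_9(C))):
  1*(2)*conj(2) + 1*(-2)*conj(-2) + 2*(0)*conj(-sqrt(3)) + 2*(-2)*conj(1) + 2*(0)*conj(0) + 2*(2)*conj(-1) + 2*(0)*conj(sqrt(3)) + 6*(0)*conj(0) + 6*(0)*conj(0)
  = (4) + (4) + (0) + (-4) + (0) + (-4) + (0) + (0) + (0)
  = 0.
Dividing by |G| = 24 gives 0/24 = 0, matching the row-orthogonality relation <chi_7, chi_9> = [chi_7 = chi_9].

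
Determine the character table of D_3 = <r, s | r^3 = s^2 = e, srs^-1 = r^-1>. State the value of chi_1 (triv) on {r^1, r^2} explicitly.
Conjugacy classes: {e} of size 1, {r^1, r^2} of size 2, {s, sr, ..., sr^2} of size 3.
Character table:
  irrep \ class              {e} (size 1)  {r^1, r^2} (size 2)  {s, sr, ..., sr^2} (size 3)
  chi_1 (triv)               1             1                    1                          
  chi_2 (sign: r->1, s->-1)  1             1                    -1                         
  chi_3 (2d, j=1)            2             -1                   0                          

Spot check: chi_1 (triv) on {r^1, r^2} = 1.

Reasoning: D_3 has order 2*3 = 6 with 3 conjugacy classes, hence 3 irreducibles. Sum of squared dims 1 + 1 + 4 = 6 = |G|. Linear characters come from the abelianisation; the 2-dimensional irreps have character r^k -> 2*cos(2*pi*j*k/3), reflections -> 0.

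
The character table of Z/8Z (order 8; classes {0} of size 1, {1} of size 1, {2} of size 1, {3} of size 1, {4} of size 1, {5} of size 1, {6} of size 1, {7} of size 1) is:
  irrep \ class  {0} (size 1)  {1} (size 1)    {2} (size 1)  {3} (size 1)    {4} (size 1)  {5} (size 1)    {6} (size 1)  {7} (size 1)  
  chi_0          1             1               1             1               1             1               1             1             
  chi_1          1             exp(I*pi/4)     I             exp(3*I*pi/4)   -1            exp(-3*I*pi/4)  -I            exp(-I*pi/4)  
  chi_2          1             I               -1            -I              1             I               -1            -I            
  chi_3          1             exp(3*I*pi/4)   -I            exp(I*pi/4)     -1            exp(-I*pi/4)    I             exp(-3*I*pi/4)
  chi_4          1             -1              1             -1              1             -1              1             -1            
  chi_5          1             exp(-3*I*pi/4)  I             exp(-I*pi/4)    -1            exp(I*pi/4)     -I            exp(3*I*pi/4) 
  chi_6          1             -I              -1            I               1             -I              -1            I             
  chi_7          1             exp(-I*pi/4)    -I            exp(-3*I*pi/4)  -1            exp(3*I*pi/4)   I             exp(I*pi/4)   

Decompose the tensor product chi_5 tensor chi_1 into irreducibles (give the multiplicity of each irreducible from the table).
chi_5 tensor chi_1 = chi_6 (all other irreducibles have multiplicity 0).

Justification: The character of a tensor product is the pointwise product (chi_5 * chi_1)(C) = chi_5(C) * chi_1(C):
  {0}: (1)*(1), {1}: (exp(-3*I*pi/4))*(exp(I*pi/4)), {2}: (I)*(I), {3}: (exp(-I*pi/4))*(exp(3*I*pi/4)), {4}: (-1)*(-1), {5}: (exp(I*pi/4))*(exp(-3*I*pi/4)), {6}: (-I)*(-I), {7}: (exp(3*I*pi/4))*(exp(-I*pi/4))
so (chi_5 * chi_1) takes values
  {0} -> 1, {1} -> -I, {2} -> -1, {3} -> I, {4} -> 1, {5} -> -I, {6} -> -1, {7} -> I.
Now take the inner product of this character with each irreducible chi from the table, <chi_5*chi_1, chi> = (1/8) sum_C |C| (chi_5*chi_1)(C) conj(chi(C)):
  <chi_5*chi_1, chi_0> = (1/8)[1*(1)*conj(1) + 1*(-I)*conj(1) + 1*(-1)*conj(1) + 1*(I)*conj(1) + 1*(1)*conj(1) + 1*(-I)*conj(1) + 1*(-1)*conj(1) + 1*(I)*conj(1)]
      = (1/8)[(1) + (-I) + (-1) + (I) + (1) + (-I) + (-1) + (I)] = 0/8 = 0
  <chi_5*chi_1, chi_1> = (1/8)[1*(1)*conj(1) + 1*(-I)*conj(exp(I*pi/4)) + 1*(-1)*conj(I) + 1*(I)*conj(exp(3*I*pi/4)) + 1*(1)*conj(-1) + 1*(-I)*conj(exp(-3*I*pi/4)) + 1*(-1)*conj(-I) + 1*(I)*conj(exp(-I*pi/4))]
      = (1/8)[(1) + (-exp(I*pi/4)) + (I) + (exp(-I*pi/4)) + (-1) + (-exp(-3*I*pi/4)) + (-I) + (exp(3*I*pi/4))] = 0/8 = 0
  <chi_5*chi_1, chi_2> = (1/8)[1*(1)*conj(1) + 1*(-I)*conj(I) + 1*(-1)*conj(-1) + 1*(I)*conj(-I) + 1*(1)*conj(1) + 1*(-I)*conj(I) + 1*(-1)*conj(-1) + 1*(I)*conj(-I)]
      = (1/8)[(1) + (-1) + (1) + (-1) + (1) + (-1) + (1) + (-1)] = 0/8 = 0
  <chi_5*chi_1, chi_3> = (1/8)[1*(1)*conj(1) + 1*(-I)*conj(exp(3*I*pi/4)) + 1*(-1)*conj(-I) + 1*(I)*conj(exp(I*pi/4)) + 1*(1)*conj(-1) + 1*(-I)*conj(exp(-I*pi/4)) + 1*(-1)*conj(I) + 1*(I)*conj(exp(-3*I*pi/4))]
      = (1/8)[(1) + (-exp(-I*pi/4)) + (-I) + (exp(I*pi/4)) + (-1) + (-exp(3*I*pi/4)) + (I) + (exp(-3*I*pi/4))] = 0/8 = 0
  <chi_5*chi_1, chi_4> = (1/8)[1*(1)*conj(1) + 1*(-I)*conj(-1) + 1*(-1)*conj(1) + 1*(I)*conj(-1) + 1*(1)*conj(1) + 1*(-I)*conj(-1) + 1*(-1)*conj(1) + 1*(I)*conj(-1)]
      = (1/8)[(1) + (I) + (-1) + (-I) + (1) + (I) + (-1) + (-I)] = 0/8 = 0
  <chi_5*chi_1, chi_5> = (1/8)[1*(1)*conj(1) + 1*(-I)*conj(exp(-3*I*pi/4)) + 1*(-1)*conj(I) + 1*(I)*conj(exp(-I*pi/4)) + 1*(1)*conj(-1) + 1*(-I)*conj(exp(I*pi/4)) + 1*(-1)*conj(-I) + 1*(I)*conj(exp(3*I*pi/4))]
      = (1/8)[(1) + (-exp(-3*I*pi/4)) + (I) + (exp(3*I*pi/4)) + (-1) + (-exp(I*pi/4)) + (-I) + (exp(-I*pi/4))] = 0/8 = 0
  <chi_5*chi_1, chi_6> = (1/8)[1*(1)*conj(1) + 1*(-I)*conj(-I) + 1*(-1)*conj(-1) + 1*(I)*conj(I) + 1*(1)*conj(1) + 1*(-I)*conj(-I) + 1*(-1)*conj(-1) + 1*(I)*conj(I)]
      = (1/8)[(1) + (1) + (1) + (1) + (1) + (1) + (1) + (1)] = 8/8 = 1
  <chi_5*chi_1, chi_7> = (1/8)[1*(1)*conj(1) + 1*(-I)*conj(exp(-I*pi/4)) + 1*(-1)*conj(-I) + 1*(I)*conj(exp(-3*I*pi/4)) + 1*(1)*conj(-1) + 1*(-I)*conj(exp(3*I*pi/4)) + 1*(-1)*conj(I) + 1*(I)*conj(exp(I*pi/4))]
      = (1/8)[(1) + (-exp(3*I*pi/4)) + (-I) + (exp(-3*I*pi/4)) + (-1) + (-exp(-I*pi/4)) + (I) + (exp(I*pi/4))] = 0/8 = 0
(Exp terms are combined using exp(i*s)*conj(exp(i*t)) = exp(i*(s-t)), and sums of them are collapsed using the identity that for every m > 1 the m distinct m-th roots of unity sum to 0, e.g. 1 + exp(2*I*pi/3) + exp(-2*I*pi/3) = 0.)
Hence the multiplicities are chi_6: 1. Dimension check: dim(chi_5)*dim(chi_1) = 1*1 = 1 and sum (mult * dim) = 1*1 = 1.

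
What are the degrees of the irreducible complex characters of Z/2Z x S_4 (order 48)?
Dimensions: 1, 1, 1, 1, 2, 2, 3, 3, 3, 3

Explanation: There are 10 irreducibles (= number of conjugacy classes). Their dimensions d_i satisfy sum d_i^2 = |G| = 48: 1 + 1 + 1 + 1 + 4 + 4 + 9 + 9 + 9 + 9 = 48. (For the product with Z/2Z: each of the 2 1-dim characters of Z/2Z tensors with each irrep of S_4, giving 2 copies of each S_4-dimension.)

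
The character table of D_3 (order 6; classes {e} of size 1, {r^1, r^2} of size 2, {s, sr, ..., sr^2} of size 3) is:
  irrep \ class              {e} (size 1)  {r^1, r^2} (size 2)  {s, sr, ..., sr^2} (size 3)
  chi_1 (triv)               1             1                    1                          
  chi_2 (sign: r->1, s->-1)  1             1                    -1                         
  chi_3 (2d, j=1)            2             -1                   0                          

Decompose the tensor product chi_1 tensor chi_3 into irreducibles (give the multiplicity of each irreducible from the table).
chi_1 tensor chi_3 = chi_3 (all other irreducibles have multiplicity 0).

The character of a tensor product is the pointwise product (chi_1 * chi_3)(C) = chi_1(C) * chi_3(C):
  {e}: (1)*(2), {r^1, r^2}: (1)*(-1), {s, sr, ..., sr^2}: (1)*(0)
so (chi_1 * chi_3) takes values
  {e} -> 2, {r^1, r^2} -> -1, {s, sr, ..., sr^2} -> 0.
Now take the inner product of this character with each irreducible chi from the table, <chi_1*chi_3, chi> = (1/6) sum_C |C| (chi_1*chi_3)(C) conj(chi(C)):
  <chi_1*chi_3, chi_1> = (1/6)[1*(2)*conj(1) + 2*(-1)*conj(1) + 3*(0)*conj(1)]
      = (1/6)[(2) + (-2) + (0)] = 0/6 = 0
  <chi_1*chi_3, chi_2> = (1/6)[1*(2)*conj(1) + 2*(-1)*conj(1) + 3*(0)*conj(-1)]
      = (1/6)[(2) + (-2) + (0)] = 0/6 = 0
  <chi_1*chi_3, chi_3> = (1/6)[1*(2)*conj(2) + 2*(-1)*conj(-1) + 3*(0)*conj(0)]
      = (1/6)[(4) + (2) + (0)] = 6/6 = 1
Hence the multiplicities are chi_3: 1. Dimension check: dim(chi_1)*dim(chi_3) = 1*2 = 2 and sum (mult * dim) = 1*2 = 2.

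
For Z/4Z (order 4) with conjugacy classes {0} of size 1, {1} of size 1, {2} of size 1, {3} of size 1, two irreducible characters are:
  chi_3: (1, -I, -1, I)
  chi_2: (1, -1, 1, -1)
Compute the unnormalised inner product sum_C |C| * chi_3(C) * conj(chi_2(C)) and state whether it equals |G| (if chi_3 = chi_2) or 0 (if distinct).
Sum = 0; so <chi_3, chi_2> = 0 (distinct irreducibles are orthogonal).

Why: Compute term by term over conjugacy classes (|C| * chi_3(C) * conj(chi_2(C))):
  1*(1)*conj(1) + 1*(-I)*conj(-1) + 1*(-1)*conj(1) + 1*(I)*conj(-1)
  = (1) + (I) + (-1) + (-I)
  = 0.
(Exp terms are combined using exp(i*s)*conj(exp(i*t)) = exp(i*(s-t)), and sums of them are collapsed using the identity that for every m > 1 the m distinct m-th roots of unity sum to 0, e.g. 1 + exp(2*I*pi/3) + exp(-2*I*pi/3) = 0.)
Dividing by |G| = 4 gives 0/4 = 0, matching the row-orthogonality relation <chi_3, chi_2> = [chi_3 = chi_2].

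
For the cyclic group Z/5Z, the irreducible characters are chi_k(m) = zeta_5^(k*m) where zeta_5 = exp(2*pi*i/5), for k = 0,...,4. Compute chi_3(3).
chi_3(3) = zeta_5^9 = exp(-2*I*pi/5)

Details: chi_3(3) = zeta_5^(3*3) = zeta_5^9. Since zeta_5^5 = 1, this equals zeta_5^4 = exp(2*pi*i*4/5) = exp(-2*I*pi/5).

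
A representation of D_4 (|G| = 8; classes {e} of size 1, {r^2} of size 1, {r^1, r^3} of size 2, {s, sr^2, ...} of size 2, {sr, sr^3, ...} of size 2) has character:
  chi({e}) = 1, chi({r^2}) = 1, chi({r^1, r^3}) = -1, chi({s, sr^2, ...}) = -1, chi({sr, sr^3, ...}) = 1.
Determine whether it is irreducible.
Irreducible: <chi, chi> = 1.

Reasoning: <chi, chi> = (1/|G|) sum_C |C| * |chi(C)|^2 = (1/8)[1*|1|^2 + 1*|1|^2 + 2*|-1|^2 + 2*|-1|^2 + 2*|1|^2]
  = (1/8)[(1) + (1) + (2) + (2) + (2)] = 8/8 = 1.
A character is irreducible iff <chi, chi> = 1, so this representation is irreducible.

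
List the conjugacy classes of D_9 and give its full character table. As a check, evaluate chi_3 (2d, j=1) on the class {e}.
Conjugacy classes: {e} of size 1, {r^1, r^8} of size 2, {r^2, r^7} of size 2, {r^3, r^6} of size 2, {r^4, r^5} of size 2, {s, sr, ..., sr^8} of size 9.
Character table:
  irrep \ class              {e} (size 1)  {r^1, r^8} (size 2)  {r^2, r^7} (size 2)  {r^3, r^6} (size 2)  {r^4, r^5} (size 2)  {s, sr, ..., sr^8} (size 9)
  chi_1 (triv)               1             1                    1                    1                    1                    1                          
  chi_2 (sign: r->1, s->-1)  1             1                    1                    1                    1                    -1                         
  chi_3 (2d, j=1)            2             2*cos(2*pi/9)        2*cos(4*pi/9)        -1                   -2*cos(pi/9)         0                          
  chi_4 (2d, j=2)            2             2*cos(4*pi/9)        -2*cos(pi/9)         -1                   2*cos(2*pi/9)        0                          
  chi_5 (2d, j=3)            2             -1                   -1                   2                    -1                   0                          
  chi_6 (2d, j=4)            2             -2*cos(pi/9)         2*cos(2*pi/9)        -1                   2*cos(4*pi/9)        0                          

Spot check: chi_3 (2d, j=1) on {e} = 2.

Proof sketch: D_9 has order 2*9 = 18 with 6 conjugacy classes, hence 6 irreducibles. Sum of squared dims 1 + 1 + 4 + 4 + 4 + 4 = 18 = |G|. Linear characters come from the abelianisation; the 2-dimensional irreps have character r^k -> 2*cos(2*pi*j*k/9), reflections -> 0.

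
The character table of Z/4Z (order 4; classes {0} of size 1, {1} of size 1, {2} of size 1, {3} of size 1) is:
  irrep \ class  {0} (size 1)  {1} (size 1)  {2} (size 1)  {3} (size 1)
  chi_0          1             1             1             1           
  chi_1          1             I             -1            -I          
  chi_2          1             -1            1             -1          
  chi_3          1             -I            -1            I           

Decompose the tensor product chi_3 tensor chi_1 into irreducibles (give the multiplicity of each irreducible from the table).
chi_3 tensor chi_1 = chi_0 (all other irreducibles have multiplicity 0).

Proof sketch: The character of a tensor product is the pointwise product (chi_3 * chi_1)(C) = chi_3(C) * chi_1(C):
  {0}: (1)*(1), {1}: (-I)*(I), {2}: (-1)*(-1), {3}: (I)*(-I)
so (chi_3 * chi_1) takes values
  {0} -> 1, {1} -> 1, {2} -> 1, {3} -> 1.
Now take the inner product of this character with each irreducible chi from the table, <chi_3*chi_1, chi> = (1/4) sum_C |C| (chi_3*chi_1)(C) conj(chi(C)):
  <chi_3*chi_1, chi_0> = (1/4)[1*(1)*conj(1) + 1*(1)*conj(1) + 1*(1)*conj(1) + 1*(1)*conj(1)]
      = (1/4)[(1) + (1) + (1) + (1)] = 4/4 = 1
  <chi_3*chi_1, chi_1> = (1/4)[1*(1)*conj(1) + 1*(1)*conj(I) + 1*(1)*conj(-1) + 1*(1)*conj(-I)]
      = (1/4)[(1) + (-I) + (-1) + (I)] = 0/4 = 0
  <chi_3*chi_1, chi_2> = (1/4)[1*(1)*conj(1) + 1*(1)*conj(-1) + 1*(1)*conj(1) + 1*(1)*conj(-1)]
      = (1/4)[(1) + (-1) + (1) + (-1)] = 0/4 = 0
  <chi_3*chi_1, chi_3> = (1/4)[1*(1)*conj(1) + 1*(1)*conj(-I) + 1*(1)*conj(-1) + 1*(1)*conj(I)]
      = (1/4)[(1) + (I) + (-1) + (-I)] = 0/4 = 0
(Exp terms are combined using exp(i*s)*conj(exp(i*t)) = exp(i*(s-t)), and sums of them are collapsed using the identity that for every m > 1 the m distinct m-th roots of unity sum to 0, e.g. 1 + exp(2*I*pi/3) + exp(-2*I*pi/3) = 0.)
Hence the multiplicities are chi_0: 1. Dimension check: dim(chi_3)*dim(chi_1) = 1*1 = 1 and sum (mult * dim) = 1*1 = 1.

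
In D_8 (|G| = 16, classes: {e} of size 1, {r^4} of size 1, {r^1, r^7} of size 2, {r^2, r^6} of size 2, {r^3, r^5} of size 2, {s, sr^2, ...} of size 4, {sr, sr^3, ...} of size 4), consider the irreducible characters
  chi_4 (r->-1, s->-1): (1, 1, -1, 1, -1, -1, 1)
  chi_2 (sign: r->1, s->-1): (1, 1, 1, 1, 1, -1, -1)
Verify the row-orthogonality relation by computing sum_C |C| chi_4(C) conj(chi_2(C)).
Sum = 0; so <chi_4, chi_2> = 0 (distinct irreducibles are orthogonal).

Working: Compute term by term over conjugacy classes (|C| * chi_4(C) * conj(chi_2(C))):
  1*(1)*conj(1) + 1*(1)*conj(1) + 2*(-1)*conj(1) + 2*(1)*conj(1) + 2*(-1)*conj(1) + 4*(-1)*conj(-1) + 4*(1)*conj(-1)
  = (1) + (1) + (-2) + (2) + (-2) + (4) + (-4)
  = 0.
Dividing by |G| = 16 gives 0/16 = 0, matching the row-orthogonality relation <chi_4, chi_2> = [chi_4 = chi_2].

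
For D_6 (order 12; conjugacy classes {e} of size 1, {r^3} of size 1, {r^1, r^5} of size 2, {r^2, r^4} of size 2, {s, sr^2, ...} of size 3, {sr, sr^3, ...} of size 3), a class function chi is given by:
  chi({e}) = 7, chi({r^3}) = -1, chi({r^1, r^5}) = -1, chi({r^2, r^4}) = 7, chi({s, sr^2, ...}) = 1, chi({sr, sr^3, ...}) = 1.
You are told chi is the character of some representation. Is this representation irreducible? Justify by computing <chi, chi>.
Not irreducible (reducible): <chi, chi> = 13 > 1.

<chi, chi> = (1/|G|) sum_C |C| * |chi(C)|^2 = (1/12)[1*|7|^2 + 1*|-1|^2 + 2*|-1|^2 + 2*|7|^2 + 3*|1|^2 + 3*|1|^2]
  = (1/12)[(49) + (1) + (2) + (98) + (3) + (3)] = 156/12 = 13.
A character is irreducible iff <chi, chi> = 1, so this representation is reducible.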